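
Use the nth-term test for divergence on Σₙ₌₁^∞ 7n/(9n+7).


lim(n→∞) 7n/(9n+7) = 7/9 = 7/9  (divide numerator and denominator by n)
lim aₙ = 7/9 ≠ 0 → series DIVERGES

Diverges (lim aₙ = 7/9 ≠ 0)


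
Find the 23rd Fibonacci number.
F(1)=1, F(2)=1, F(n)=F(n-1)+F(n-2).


Fibonacci sequence: 1, 1, 2, 3, 5, 8, 13, 21, 34, 55, 89, ...
F(23) = 28657

F(23) = 28657


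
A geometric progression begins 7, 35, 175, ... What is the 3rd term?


aₙ = a₁·r^(n-1)
= 7×5^2
= 7×25
= 175

a_3 = 175


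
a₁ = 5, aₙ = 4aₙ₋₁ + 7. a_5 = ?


Computing step by step:
a_1 = 5
a_2 = 27
a_3 = 115
a_4 = 467
a_5 = 1875


a_5 = 1875


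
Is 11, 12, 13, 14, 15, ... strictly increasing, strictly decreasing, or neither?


Differences: 1, 1, 1, 1
All differences > 0 → strictly INCREASING

Monotonically increasing


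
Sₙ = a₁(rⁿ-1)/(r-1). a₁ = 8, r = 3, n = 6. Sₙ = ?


Sₙ = 8×(3^6 - 1)/(3 - 1)
= 8×(729 - 1)/2
= 8×728/2
= 2912

S_6 = 2912


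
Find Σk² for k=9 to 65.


Σₖ₌9^65 k² = Σₖ₌₁^65 k² − Σₖ₌₁^8 k²
= 65·66·131/6 − 8·9·17/6
= 93665 − 204 = 93461

Σk² = 93461


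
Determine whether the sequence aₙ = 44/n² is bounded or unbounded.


a₁ = 44, a₂ = 44/4, a₃ = 44/9, ...
0 < aₙ ≤ 44 for all n ≥ 1
The sequence IS bounded

Bounded (0 < aₙ ≤ 44)


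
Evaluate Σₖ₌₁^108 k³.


n(n+1)/2 = 108×109/2 = 5886
Σk³ = 5886² = 34644996

Σk³ = 34644996


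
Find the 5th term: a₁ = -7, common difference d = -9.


aₙ = a₁ + (n-1)d
= -7 + (5-1)×-9
= -7 - 36
= -43

a_5 = -43


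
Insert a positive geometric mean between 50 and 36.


GM = √(50×36) = √1800 = 42.4264

GM = 42.4264


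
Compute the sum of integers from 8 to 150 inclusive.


Σₖ₌8^150 k = Σₖ₌₁^150 k − Σₖ₌₁^7 k
= 150·151/2 − 7·8/2
= 11325 − 28 = 11297

Σk = 11297


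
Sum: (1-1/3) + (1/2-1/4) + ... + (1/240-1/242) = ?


Telescoping with gap 2: two head and two tail terms survive.
= (1 + 1/2) - (1/241 + 1/242)
= 3/2 - 1/241 - 1/242 = 43500/29161

Sum = 43500/29161


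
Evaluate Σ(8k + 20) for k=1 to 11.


Σ(8k+20) = 8·Σk + 20·n
= 8·66 + 20·11
= 528 + 220 = 748

Σ = 748


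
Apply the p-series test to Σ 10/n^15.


p-series test: Σ c/n^p converges if p > 1, diverges if p ≤ 1 (constant c > 0 doesn't affect convergence).
p = 15
15 > 1 → CONVERGES

Converges (p = 15 > 1)


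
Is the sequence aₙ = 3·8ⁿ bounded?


aₙ = 3·8ⁿ → as n→∞, aₙ→∞ (since base 8 > 1)
No finite upper bound exists
The sequence is UNBOUNDED

Unbounded (aₙ → ∞ as n → ∞)


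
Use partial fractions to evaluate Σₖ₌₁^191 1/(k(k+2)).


1/(k(k+2)) = (1/2)·(1/k - 1/(k+2)) (partial fractions)
Telescoping: Σ = (1/2)·(1 + 1/2 - 1/192 - 1/193) = 55199/74112

Sum = 55199/74112


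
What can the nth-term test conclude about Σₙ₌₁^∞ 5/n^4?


lim(n→∞) 5/n^4 = 0
lim aₙ = 0 → nth-term test is INCONCLUSIVE
(Need other tests; this is actually a convergent p-series with p=4 > 1)

Inconclusive (lim aₙ = 0; need another test)


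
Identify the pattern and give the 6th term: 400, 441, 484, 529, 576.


Pattern: perfect squares: n²
Terms: 400, 441, 484, 529, 576
Next term = 625

Next term = 625


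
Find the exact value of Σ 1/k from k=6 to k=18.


Σₖ₌6^18 1/k = 1/6 + 1/7 + 1/8 + ... + 1/18
= 989797/816816
≈ 1.2118

Sum = 989797/816816 ≈ 1.2118


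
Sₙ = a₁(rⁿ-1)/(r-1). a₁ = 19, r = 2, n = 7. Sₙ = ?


Sₙ = 19×(2^7 - 1)/(2 - 1)
= 19×(128 - 1)/1
= 19×127/1
= 2413

S_7 = 2413


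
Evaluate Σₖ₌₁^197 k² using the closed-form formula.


n = 197
n(n+1)(2n+1)/6 = 197×198×395/6
= 15407370/6 = 2567895

Σk² = 2567895


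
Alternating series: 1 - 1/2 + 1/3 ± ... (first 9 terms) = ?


S = 1 - 1/2 + 1/3 - 1/4 + 1/5 - 1/6 + 1/7 - 1/8 ± ...
= 0.7456
(Full series converges to +ln(2) ≈ +0.6931)

S_9 = 0.7456


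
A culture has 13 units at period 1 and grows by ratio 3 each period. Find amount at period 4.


aₙ = a₁·r^(n-1)
= 13×3^3
= 13×27
= 351

a_4 = 351


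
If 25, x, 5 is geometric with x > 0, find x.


GM = √(25×5) = √125 = 11.1803

GM = 11.1803


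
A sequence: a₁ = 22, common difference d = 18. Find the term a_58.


aₙ = a₁ + (n-1)d
= 22 + (58-1)×18
= 22 + 1026
= 1048

a_58 = 1048


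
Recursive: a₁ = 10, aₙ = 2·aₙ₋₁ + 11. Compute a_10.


Computing step by step:
a_1 = 10
a_2 = 31
a_3 = 73
a_4 = 157
a_5 = 325
a_6 = 661
a_7 = 1333
a_8 = 2677
a_9 = 5365
a_10 = 10741


a_10 = 10741


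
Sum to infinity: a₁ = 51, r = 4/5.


S∞ = a₁/(1-r) = 51/(1 - 4/5)
= 51/(1/5)
= 255

S∞ = 255


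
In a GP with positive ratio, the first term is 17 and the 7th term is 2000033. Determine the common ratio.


r^(n-1) = aₙ/a₁
r^6 = 2000033/17 = 117649
r = 117649^(1/6)
= ±7; taking r > 0 gives r = 7

r = 7


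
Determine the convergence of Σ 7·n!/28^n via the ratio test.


aₙ = 7·n!/28^n
a_{n+1}/aₙ = (n+1)!/28^(n+1) × 28^n/n!  (constant 7 cancels)
= (n+1)/28
L = lim(n→∞) (n+1)/28 = ∞
L > 1 → series DIVERGES

Diverges (ratio test: L = ∞ > 1)


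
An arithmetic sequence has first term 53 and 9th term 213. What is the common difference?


d = (aₙ - a₁)/(n-1)
= (213 - 53)/(9-1)
= 160/8 = 20

d = 20


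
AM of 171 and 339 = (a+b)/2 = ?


AM = (171 + 339)/2 = 510/2 = 255

AM = 255


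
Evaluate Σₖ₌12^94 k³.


Σₖ₌12^94 k³ = [94·95/2]² − [11·12/2]²
= 19936225 − 4356 = 19931869

Σk³ = 19931869


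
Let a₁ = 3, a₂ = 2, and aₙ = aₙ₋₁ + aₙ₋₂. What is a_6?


Computing iteratively: 3, 2, 5, 7, 12, 19
a_6 = 19

a_6 = 19


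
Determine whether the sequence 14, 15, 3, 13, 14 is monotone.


Differences: 1, -12, 10, 1
Difference at position 1 is +1 (> 0) but position 2 is -12 (< 0) — sequence both rises and falls
→ NOT monotonic

Not monotonic


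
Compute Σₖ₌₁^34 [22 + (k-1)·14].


aₙ = 22 + (34-1)×14 = 484
Sₙ = n(a₁+aₙ)/2 = 34×(22+484)/2
= 34×506/2 = 8602

S_34 = 8602


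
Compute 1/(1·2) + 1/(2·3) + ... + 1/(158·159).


1/(k(k+1)) = 1/k - 1/(k+1) (partial fractions)
Telescoping: Σ = 1 - 1/159 = 158/159

Sum = 158/159


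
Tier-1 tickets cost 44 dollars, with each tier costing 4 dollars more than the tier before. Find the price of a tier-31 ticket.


aₙ = a₁ + (n-1)d
= 44 + (31-1)×4
= 44 + 120
= 164

a_31 = 164


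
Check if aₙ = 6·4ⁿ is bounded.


aₙ = 6·4ⁿ → as n→∞, aₙ→∞ (since base 4 > 1)
No finite upper bound exists
The sequence is UNBOUNDED

Unbounded (aₙ → ∞ as n → ∞)


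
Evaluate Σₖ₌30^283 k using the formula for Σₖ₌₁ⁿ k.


Σₖ₌30^283 k = Σₖ₌₁^283 k − Σₖ₌₁^29 k
= 283·284/2 − 29·30/2
= 40186 − 435 = 39751

Σk = 39751


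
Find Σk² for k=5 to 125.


Σₖ₌5^125 k² = Σₖ₌₁^125 k² − Σₖ₌₁^4 k²
= 125·126·251/6 − 4·5·9/6
= 658875 − 30 = 658845

Σk² = 658845


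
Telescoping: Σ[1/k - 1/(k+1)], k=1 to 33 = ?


Telescoping: adjacent terms cancel.
= 1/1 - 1/34
= 1 - 1/34 = 33/34

Sum = 33/34


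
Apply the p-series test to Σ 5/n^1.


p-series test: Σ c/n^p converges if p > 1, diverges if p ≤ 1 (constant c > 0 doesn't affect convergence).
p = 1
1 ≤ 1 → DIVERGES

Diverges (p = 1 ≤ 1)


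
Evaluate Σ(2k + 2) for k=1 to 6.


Σ(2k+2) = 2·Σk + 2·n
= 2·21 + 2·6
= 42 + 12 = 54

Σ = 54


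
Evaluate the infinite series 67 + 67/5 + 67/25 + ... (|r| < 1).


S∞ = a₁/(1-r) = 67/(1 - 1/5)
= 67/(4/5)
= 335/4

S∞ = 335/4


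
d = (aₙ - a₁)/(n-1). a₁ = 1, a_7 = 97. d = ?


d = (aₙ - a₁)/(n-1)
= (97 - 1)/(7-1)
= 96/6 = 16

d = 16


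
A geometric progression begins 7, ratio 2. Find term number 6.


aₙ = a₁·r^(n-1)
= 7×2^5
= 7×32
= 224

a_6 = 224


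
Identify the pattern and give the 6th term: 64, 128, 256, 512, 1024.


Pattern: powers of 2: 2ⁿ
Terms: 64, 128, 256, 512, 1024
Next term = 2048

Next term = 2048


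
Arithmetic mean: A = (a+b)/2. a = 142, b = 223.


AM = (142 + 223)/2 = 365/2 = 182.5

AM = 182.5


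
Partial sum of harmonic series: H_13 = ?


H_13 = 1/1 + 1/2 + 1/3 + ... + 1/13
= 1145993/360360
≈ 3.1801

H_13 = 1145993/360360 ≈ 3.1801


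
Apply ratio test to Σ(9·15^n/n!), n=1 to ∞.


aₙ = 9·15^n/n!
a_{n+1}/aₙ = 15^(n+1)/(n+1)! × n!/15^n  (constant 9 cancels)
= 15/(n+1)
L = lim(n→∞) 15/(n+1) = 0
L < 1 → series CONVERGES

Converges (ratio test: L = 0 < 1)


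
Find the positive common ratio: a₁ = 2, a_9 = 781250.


r^(n-1) = aₙ/a₁
r^8 = 781250/2 = 390625
r = 390625^(1/8)
= ±5; taking r > 0 gives r = 5

r = 5


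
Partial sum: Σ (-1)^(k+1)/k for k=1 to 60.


S = 1 - 1/2 + 1/3 - 1/4 + 1/5 - 1/6 + 1/7 - 1/8 ± ...
= 0.6849
(Full series converges to +ln(2) ≈ +0.6931)

S_60 = 0.6849


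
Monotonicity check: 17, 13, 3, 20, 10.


Differences: -4, -10, 17, -10
Difference at position 3 is +17 (> 0) but position 1 is -4 (< 0) — sequence both rises and falls
→ NOT monotonic

Not monotonic


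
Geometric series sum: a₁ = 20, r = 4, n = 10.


Sₙ = 20×(4^10 - 1)/(4 - 1)
= 20×(1048576 - 1)/3
= 20×1048575/3
= 6990500

S_10 = 6990500


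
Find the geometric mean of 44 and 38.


GM = √(44×38) = √1672 = 40.8901

GM = 40.8901


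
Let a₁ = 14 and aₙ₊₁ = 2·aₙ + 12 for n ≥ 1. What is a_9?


Computing step by step:
a_1 = 14
a_2 = 40
a_3 = 92
a_4 = 196
a_5 = 404
a_6 = 820
a_7 = 1652
a_8 = 3316
a_9 = 6644


a_9 = 6644


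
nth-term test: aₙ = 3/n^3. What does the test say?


lim(n→∞) 3/n^3 = 0
lim aₙ = 0 → nth-term test is INCONCLUSIVE
(Need other tests; this is actually a convergent p-series with p=3 > 1)

Inconclusive (lim aₙ = 0; need another test)


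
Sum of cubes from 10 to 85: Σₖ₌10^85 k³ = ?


Σₖ₌10^85 k³ = [85·86/2]² − [9·10/2]²
= 13359025 − 2025 = 13357000

Σk³ = 13357000


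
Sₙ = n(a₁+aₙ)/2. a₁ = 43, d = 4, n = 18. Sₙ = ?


aₙ = 43 + (18-1)×4 = 111
Sₙ = n(a₁+aₙ)/2 = 18×(43+111)/2
= 18×154/2 = 1386

S_18 = 1386


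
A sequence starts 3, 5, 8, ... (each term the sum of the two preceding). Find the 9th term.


Computing iteratively: 3, 5, 8, 13, 21, 34, 55, 89, 144
a_9 = 144

a_9 = 144


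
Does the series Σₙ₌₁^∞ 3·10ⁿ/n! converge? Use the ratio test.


aₙ = 3·10^n/n!
a_{n+1}/aₙ = 10^(n+1)/(n+1)! × n!/10^n  (constant 3 cancels)
= 10/(n+1)
L = lim(n→∞) 10/(n+1) = 0
L < 1 → series CONVERGES

Converges (ratio test: L = 0 < 1)


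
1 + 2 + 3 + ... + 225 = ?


n(n+1)/2 = 225×226/2 = 50850/2 = 25425

Σk = 25425


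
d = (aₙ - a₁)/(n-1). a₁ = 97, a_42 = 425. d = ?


d = (aₙ - a₁)/(n-1)
= (425 - 97)/(42-1)
= 328/41 = 8

d = 8


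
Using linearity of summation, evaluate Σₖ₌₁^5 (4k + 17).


Σ(4k+17) = 4·Σk + 17·n
= 4·15 + 17·5
= 60 + 85 = 145

Σ = 145


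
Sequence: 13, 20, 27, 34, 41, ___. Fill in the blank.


Pattern: arithmetic (d=7)
Terms: 13, 20, 27, 34, 41
Next term = 48

Next term = 48


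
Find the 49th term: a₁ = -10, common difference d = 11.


aₙ = a₁ + (n-1)d
= -10 + (49-1)×11
= -10 + 528
= 518

a_49 = 518


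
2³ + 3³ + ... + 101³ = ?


Σₖ₌2^101 k³ = [101·102/2]² − [1·2/2]²
= 26532801 − 1 = 26532800

Σk³ = 26532800


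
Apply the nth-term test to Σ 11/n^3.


lim(n→∞) 11/n^3 = 0
lim aₙ = 0 → nth-term test is INCONCLUSIVE
(Need other tests; this is actually a convergent p-series with p=3 > 1)

Inconclusive (lim aₙ = 0; need another test)


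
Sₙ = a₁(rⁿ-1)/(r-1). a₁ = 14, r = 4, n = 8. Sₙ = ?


Sₙ = 14×(4^8 - 1)/(4 - 1)
= 14×(65536 - 1)/3
= 14×65535/3
= 305830

S_8 = 305830


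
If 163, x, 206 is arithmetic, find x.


AM = (163 + 206)/2 = 369/2 = 184.5

AM = 184.5


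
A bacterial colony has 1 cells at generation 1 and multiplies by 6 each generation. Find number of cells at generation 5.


aₙ = a₁·r^(n-1)
= 1×6^4
= 1×1296
= 1296

a_5 = 1296


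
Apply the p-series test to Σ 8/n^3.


p-series test: Σ c/n^p converges if p > 1, diverges if p ≤ 1 (constant c > 0 doesn't affect convergence).
p = 3
3 > 1 → CONVERGES

Converges (p = 3 > 1)


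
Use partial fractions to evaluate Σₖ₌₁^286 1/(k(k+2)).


1/(k(k+2)) = (1/2)·(1/k - 1/(k+2)) (partial fractions)
Telescoping: Σ = (1/2)·(1 + 1/2 - 1/287 - 1/288) = 123409/165312

Sum = 123409/165312


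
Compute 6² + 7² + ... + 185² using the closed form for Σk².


Σₖ₌6^185 k² = Σₖ₌₁^185 k² − Σₖ₌₁^5 k²
= 185·186·371/6 − 5·6·11/6
= 2127685 − 55 = 2127630

Σk² = 2127630


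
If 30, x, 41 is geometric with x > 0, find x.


GM = √(30×41) = √1230 = 35.0714

GM = 35.0714


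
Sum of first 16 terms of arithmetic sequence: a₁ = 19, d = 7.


aₙ = 19 + (16-1)×7 = 124
Sₙ = n(a₁+aₙ)/2 = 16×(19+124)/2
= 16×143/2 = 1144

S_16 = 1144


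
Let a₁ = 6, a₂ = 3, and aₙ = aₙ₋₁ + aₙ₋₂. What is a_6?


Computing iteratively: 6, 3, 9, 12, 21, 33
a_6 = 33

a_6 = 33


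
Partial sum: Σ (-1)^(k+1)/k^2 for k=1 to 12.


S = 1 - 1/4 + 1/9 - 1/16 + 1/25 - 1/36 + 1/49 - 1/64 ± ...
= 0.8193
(Full series converges to +π²/12 ≈ +0.8225)

S_12 = 0.8193


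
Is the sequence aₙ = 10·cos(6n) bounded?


For all n, -1 ≤ cos(6n) ≤ 1, so -10 ≤ 10·cos(6n) ≤ 10
Lower bound: -10, Upper bound: 10
The sequence IS bounded

Bounded (-10 ≤ aₙ ≤ 10)


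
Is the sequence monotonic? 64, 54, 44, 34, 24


Differences: -10, -10, -10, -10
All differences < 0 → strictly DECREASING

Monotonically decreasing


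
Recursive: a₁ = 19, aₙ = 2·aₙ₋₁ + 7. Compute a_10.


Computing step by step:
a_1 = 19
a_2 = 45
a_3 = 97
a_4 = 201
a_5 = 409
a_6 = 825
a_7 = 1657
a_8 = 3321
a_9 = 6649
a_10 = 13305


a_10 = 13305


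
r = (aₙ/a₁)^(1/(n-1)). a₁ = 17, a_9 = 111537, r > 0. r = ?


r^(n-1) = aₙ/a₁
r^8 = 111537/17 = 6561
r = 6561^(1/8)
= ±3; taking r > 0 gives r = 3

r = 3


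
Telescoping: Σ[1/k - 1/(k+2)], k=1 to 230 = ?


Telescoping with gap 2: two head and two tail terms survive.
= (1 + 1/2) - (1/231 + 1/232)
= 3/2 - 1/231 - 1/232 = 79925/53592

Sum = 79925/53592


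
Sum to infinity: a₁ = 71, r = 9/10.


S∞ = a₁/(1-r) = 71/(1 - 9/10)
= 71/(1/10)
= 710

S∞ = 710


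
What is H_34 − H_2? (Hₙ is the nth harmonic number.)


Σₖ₌3^34 1/k = 1/3 + 1/4 + 1/5 + ... + 1/34
= 34370802258349/13127595717600
≈ 2.6182

Sum = 34370802258349/13127595717600 ≈ 2.6182


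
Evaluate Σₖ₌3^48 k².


Σₖ₌3^48 k² = Σₖ₌₁^48 k² − Σₖ₌₁^2 k²
= 48·49·97/6 − 2·3·5/6
= 38024 − 5 = 38019

Σk² = 38019


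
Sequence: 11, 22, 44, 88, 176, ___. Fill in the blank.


Pattern: geometric (r=2)
Terms: 11, 22, 44, 88, 176
Next term = 352

Next term = 352


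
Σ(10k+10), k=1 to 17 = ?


Σ(10k+10) = 10·Σk + 10·n
= 10·153 + 10·17
= 1530 + 170 = 1700

Σ = 1700


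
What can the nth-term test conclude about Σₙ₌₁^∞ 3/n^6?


lim(n→∞) 3/n^6 = 0
lim aₙ = 0 → nth-term test is INCONCLUSIVE
(Need other tests; this is actually a convergent p-series with p=6 > 1)

Inconclusive (lim aₙ = 0; need another test)


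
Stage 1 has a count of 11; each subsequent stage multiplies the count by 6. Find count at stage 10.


aₙ = a₁·r^(n-1)
= 11×6^9
= 11×10077696
= 110854656

a_10 = 110854656


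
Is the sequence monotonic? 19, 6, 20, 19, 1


Differences: -13, 14, -1, -18
Difference at position 2 is +14 (> 0) but position 1 is -13 (< 0) — sequence both rises and falls
→ NOT monotonic

Not monotonic


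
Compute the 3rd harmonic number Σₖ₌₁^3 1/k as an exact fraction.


H_3 = 1/1 + 1/2 + 1/3
= 11/6
≈ 1.8333

H_3 = 11/6 ≈ 1.8333


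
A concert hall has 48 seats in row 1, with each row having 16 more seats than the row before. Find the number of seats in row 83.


aₙ = a₁ + (n-1)d
= 48 + (83-1)×16
= 48 + 1312
= 1360

a_83 = 1360


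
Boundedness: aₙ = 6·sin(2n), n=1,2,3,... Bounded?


For all n, -1 ≤ sin(2n) ≤ 1, so -6 ≤ 6·sin(2n) ≤ 6
Lower bound: -6, Upper bound: 6
The sequence IS bounded

Bounded (-6 ≤ aₙ ≤ 6)


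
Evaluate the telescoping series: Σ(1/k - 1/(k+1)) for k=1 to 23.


Telescoping: adjacent terms cancel.
= 1/1 - 1/24
= 1 - 1/24 = 23/24

Sum = 23/24


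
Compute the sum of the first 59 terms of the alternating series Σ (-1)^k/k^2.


S = -1 + 1/4 - 1/9 + 1/16 - 1/25 + 1/36 - 1/49 + 1/64 ± ...
= -0.8226
(Full series converges to -π²/12 ≈ -0.8225)

S_59 = -0.8226


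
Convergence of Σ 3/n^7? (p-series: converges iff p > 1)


p-series test: Σ c/n^p converges if p > 1, diverges if p ≤ 1 (constant c > 0 doesn't affect convergence).
p = 7
7 > 1 → CONVERGES

Converges (p = 7 > 1)


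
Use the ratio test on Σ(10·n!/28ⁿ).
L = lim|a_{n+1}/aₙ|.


aₙ = 10·n!/28^n
a_{n+1}/aₙ = (n+1)!/28^(n+1) × 28^n/n!  (constant 10 cancels)
= (n+1)/28
L = lim(n→∞) (n+1)/28 = ∞
L > 1 → series DIVERGES

Diverges (ratio test: L = ∞ > 1)


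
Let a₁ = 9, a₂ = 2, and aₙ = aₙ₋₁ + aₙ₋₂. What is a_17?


Computing iteratively: 9, 2, 11, 13, 24, 37, 61, 98, 159, 257, 416, 673, ...
a_17 = 7464

a_17 = 7464


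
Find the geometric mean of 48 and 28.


GM = √(48×28) = √1344 = 36.6606

GM = 36.6606


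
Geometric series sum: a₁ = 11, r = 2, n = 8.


Sₙ = 11×(2^8 - 1)/(2 - 1)
= 11×(256 - 1)/1
= 11×255/1
= 2805

S_8 = 2805


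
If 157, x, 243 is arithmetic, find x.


AM = (157 + 243)/2 = 400/2 = 200

AM = 200


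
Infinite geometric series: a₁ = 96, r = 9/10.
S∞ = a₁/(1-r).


S∞ = a₁/(1-r) = 96/(1 - 9/10)
= 96/(1/10)
= 960

S∞ = 960


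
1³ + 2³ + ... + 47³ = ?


n(n+1)/2 = 47×48/2 = 1128
Σk³ = 1128² = 1272384

Σk³ = 1272384


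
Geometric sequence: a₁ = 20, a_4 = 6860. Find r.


r^(n-1) = aₙ/a₁
r^3 = 6860/20 = 343
r = 343^(1/3)
= 7

r = 7


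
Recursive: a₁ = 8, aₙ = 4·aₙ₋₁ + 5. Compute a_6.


Computing step by step:
a_1 = 8
a_2 = 37
a_3 = 153
a_4 = 617
a_5 = 2473
a_6 = 9897


a_6 = 9897


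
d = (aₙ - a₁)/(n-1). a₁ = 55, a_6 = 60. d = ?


d = (aₙ - a₁)/(n-1)
= (60 - 55)/(6-1)
= 5/5 = 1

d = 1


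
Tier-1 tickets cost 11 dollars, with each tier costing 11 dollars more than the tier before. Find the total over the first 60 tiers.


aₙ = 11 + (60-1)×11 = 660
Sₙ = n(a₁+aₙ)/2 = 60×(11+660)/2
= 60×671/2 = 20130

S_60 = 20130


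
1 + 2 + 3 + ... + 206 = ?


n(n+1)/2 = 206×207/2 = 42642/2 = 21321

Σk = 21321


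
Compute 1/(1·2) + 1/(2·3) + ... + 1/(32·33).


1/(k(k+1)) = 1/k - 1/(k+1) (partial fractions)
Telescoping: Σ = 1 - 1/33 = 32/33

Sum = 32/33


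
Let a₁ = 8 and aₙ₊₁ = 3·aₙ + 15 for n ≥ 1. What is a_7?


Computing step by step:
a_1 = 8
a_2 = 39
a_3 = 132
a_4 = 411
a_5 = 1248
a_6 = 3759
a_7 = 11292


a_7 = 11292


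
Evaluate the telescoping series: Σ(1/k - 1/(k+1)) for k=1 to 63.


Telescoping: adjacent terms cancel.
= 1/1 - 1/64
= 1 - 1/64 = 63/64

Sum = 63/64


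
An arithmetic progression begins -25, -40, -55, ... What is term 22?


aₙ = a₁ + (n-1)d
= -25 + (22-1)×-15
= -25 - 315
= -340

a_22 = -340


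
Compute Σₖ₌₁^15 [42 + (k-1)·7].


aₙ = 42 + (15-1)×7 = 140
Sₙ = n(a₁+aₙ)/2 = 15×(42+140)/2
= 15×182/2 = 1365

S_15 = 1365


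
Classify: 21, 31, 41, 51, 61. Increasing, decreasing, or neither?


Differences: 10, 10, 10, 10
All differences > 0 → strictly INCREASING

Monotonically increasing


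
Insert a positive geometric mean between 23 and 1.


GM = √(23×1) = √23 = 4.7958

GM = 4.7958


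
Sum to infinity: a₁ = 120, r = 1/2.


S∞ = a₁/(1-r) = 120/(1 - 1/2)
= 120/(1/2)
= 240

S∞ = 240


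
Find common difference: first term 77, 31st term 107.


d = (aₙ - a₁)/(n-1)
= (107 - 77)/(31-1)
= 30/30 = 1

d = 1


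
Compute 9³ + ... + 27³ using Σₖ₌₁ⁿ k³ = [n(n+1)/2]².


Σₖ₌9^27 k³ = [27·28/2]² − [8·9/2]²
= 142884 − 1296 = 141588

Σk³ = 141588


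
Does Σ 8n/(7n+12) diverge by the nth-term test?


lim(n→∞) 8n/(7n+12) = 8/7 = 8/7  (divide numerator and denominator by n)
lim aₙ = 8/7 ≠ 0 → series DIVERGES

Diverges (lim aₙ = 8/7 ≠ 0)


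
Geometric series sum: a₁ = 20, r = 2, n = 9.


Sₙ = 20×(2^9 - 1)/(2 - 1)
= 20×(512 - 1)/1
= 20×511/1
= 10220

S_9 = 10220


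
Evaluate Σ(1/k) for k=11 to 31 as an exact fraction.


Σₖ₌11^31 1/k = 1/11 + 1/12 + 1/13 + ... + 1/31
= 79297546204567/72201776446800
≈ 1.0983

Sum = 79297546204567/72201776446800 ≈ 1.0983


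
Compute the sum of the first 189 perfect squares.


n = 189
n(n+1)(2n+1)/6 = 189×190×379/6
= 13609890/6 = 2268315

Σk² = 2268315


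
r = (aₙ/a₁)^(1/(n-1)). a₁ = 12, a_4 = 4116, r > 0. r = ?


r^(n-1) = aₙ/a₁
r^3 = 4116/12 = 343
r = 343^(1/3)
= 7

r = 7


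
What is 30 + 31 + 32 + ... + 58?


Σₖ₌30^58 k = Σₖ₌₁^58 k − Σₖ₌₁^29 k
= 58·59/2 − 29·30/2
= 1711 − 435 = 1276

Σk = 1276


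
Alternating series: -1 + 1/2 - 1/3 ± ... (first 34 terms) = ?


S = -1 + 1/2 - 1/3 + 1/4 - 1/5 + 1/6 - 1/7 + 1/8 ± ...
= -0.6787
(Full series converges to -ln(2) ≈ -0.6931)

S_34 = -0.6787


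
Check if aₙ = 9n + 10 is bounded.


aₙ = 9n + 10 → as n→∞, aₙ→∞
No finite upper bound exists
The sequence is UNBOUNDED

Unbounded (aₙ → ∞ as n → ∞)


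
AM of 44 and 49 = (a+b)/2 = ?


AM = (44 + 49)/2 = 93/2 = 46.5

AM = 46.5


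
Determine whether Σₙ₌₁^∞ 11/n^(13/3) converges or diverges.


p-series test: Σ c/n^p converges if p > 1, diverges if p ≤ 1 (constant c > 0 doesn't affect convergence).
p = 13/3
13/3 > 1 → CONVERGES

Converges (p = 13/3 > 1)


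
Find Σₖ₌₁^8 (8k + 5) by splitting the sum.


Σ(8k+5) = 8·Σk + 5·n
= 8·36 + 5·8
= 288 + 40 = 328

Σ = 328


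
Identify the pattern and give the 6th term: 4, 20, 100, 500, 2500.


Pattern: geometric (r=5)
Terms: 4, 20, 100, 500, 2500
Next term = 12500

Next term = 12500


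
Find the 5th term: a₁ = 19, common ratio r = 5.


aₙ = a₁·r^(n-1)
= 19×5^4
= 19×625
= 11875

a_5 = 11875


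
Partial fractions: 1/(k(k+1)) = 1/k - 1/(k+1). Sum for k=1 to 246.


1/(k(k+1)) = 1/k - 1/(k+1) (partial fractions)
Telescoping: Σ = 1 - 1/247 = 246/247

Sum = 246/247


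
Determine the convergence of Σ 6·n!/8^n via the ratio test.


aₙ = 6·n!/8^n
a_{n+1}/aₙ = (n+1)!/8^(n+1) × 8^n/n!  (constant 6 cancels)
= (n+1)/8
L = lim(n→∞) (n+1)/8 = ∞
L > 1 → series DIVERGES

Diverges (ratio test: L = ∞ > 1)


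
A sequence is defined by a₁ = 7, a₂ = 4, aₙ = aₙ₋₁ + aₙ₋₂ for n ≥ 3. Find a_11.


Computing iteratively: 7, 4, 11, 15, 26, 41, 67, 108, 175, 283, 458
a_11 = 458

a_11 = 458


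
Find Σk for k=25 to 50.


Σₖ₌25^50 k = Σₖ₌₁^50 k − Σₖ₌₁^24 k
= 50·51/2 − 24·25/2
= 1275 − 300 = 975

Σk = 975


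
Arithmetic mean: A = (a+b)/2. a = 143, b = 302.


AM = (143 + 302)/2 = 445/2 = 222.5

AM = 222.5


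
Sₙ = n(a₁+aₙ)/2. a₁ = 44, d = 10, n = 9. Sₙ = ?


aₙ = 44 + (9-1)×10 = 124
Sₙ = n(a₁+aₙ)/2 = 9×(44+124)/2
= 9×168/2 = 756

S_9 = 756


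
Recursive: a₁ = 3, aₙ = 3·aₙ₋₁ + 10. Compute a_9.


Computing step by step:
a_1 = 3
a_2 = 19
a_3 = 67
a_4 = 211
a_5 = 643
a_6 = 1939
a_7 = 5827
a_8 = 17491
a_9 = 52483


a_9 = 52483


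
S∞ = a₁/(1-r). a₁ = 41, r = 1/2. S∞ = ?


S∞ = a₁/(1-r) = 41/(1 - 1/2)
= 41/(1/2)
= 82

S∞ = 82


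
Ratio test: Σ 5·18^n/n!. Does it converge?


aₙ = 5·18^n/n!
a_{n+1}/aₙ = 18^(n+1)/(n+1)! × n!/18^n  (constant 5 cancels)
= 18/(n+1)
L = lim(n→∞) 18/(n+1) = 0
L < 1 → series CONVERGES

Converges (ratio test: L = 0 < 1)


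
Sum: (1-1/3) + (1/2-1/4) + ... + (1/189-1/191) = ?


Telescoping with gap 2: two head and two tail terms survive.
= (1 + 1/2) - (1/190 + 1/191)
= 3/2 - 1/190 - 1/191 = 27027/18145

Sum = 27027/18145


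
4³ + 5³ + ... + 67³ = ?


Σₖ₌4^67 k³ = [67·68/2]² − [3·4/2]²
= 5189284 − 36 = 5189248

Σk³ = 5189248


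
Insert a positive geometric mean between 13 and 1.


GM = √(13×1) = √13 = 3.6056

GM = 3.6056


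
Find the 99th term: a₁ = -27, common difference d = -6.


aₙ = a₁ + (n-1)d
= -27 + (99-1)×-6
= -27 - 588
= -615

a_99 = -615


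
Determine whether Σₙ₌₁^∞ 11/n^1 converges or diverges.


p-series test: Σ c/n^p converges if p > 1, diverges if p ≤ 1 (constant c > 0 doesn't affect convergence).
p = 1
1 ≤ 1 → DIVERGES

Diverges (p = 1 ≤ 1)


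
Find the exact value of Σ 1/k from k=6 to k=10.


Σₖ₌6^10 1/k = 1/6 + 1/7 + 1/8 + 1/9 + 1/10
= 1627/2520
≈ 0.6456

Sum = 1627/2520 ≈ 0.6456


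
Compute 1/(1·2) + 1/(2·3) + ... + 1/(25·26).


1/(k(k+1)) = 1/k - 1/(k+1) (partial fractions)
Telescoping: Σ = 1 - 1/26 = 25/26

Sum = 25/26


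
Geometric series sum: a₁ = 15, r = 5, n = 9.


Sₙ = 15×(5^9 - 1)/(5 - 1)
= 15×(1953125 - 1)/4
= 15×1953124/4
= 7324215

S_9 = 7324215


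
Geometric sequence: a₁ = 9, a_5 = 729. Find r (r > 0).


r^(n-1) = aₙ/a₁
r^4 = 729/9 = 81
r = 81^(1/4)
= ±3; taking r > 0 gives r = 3

r = 3


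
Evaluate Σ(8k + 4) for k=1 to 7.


Σ(8k+4) = 8·Σk + 4·n
= 8·28 + 4·7
= 224 + 28 = 252

Σ = 252


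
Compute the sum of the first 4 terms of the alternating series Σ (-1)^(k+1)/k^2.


S = 1 - 1/4 + 1/9 - 1/16
= 0.7986
(Full series converges to +π²/12 ≈ +0.8225)

S_4 = 0.7986


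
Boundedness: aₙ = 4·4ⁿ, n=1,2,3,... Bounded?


aₙ = 4·4ⁿ → as n→∞, aₙ→∞ (since base 4 > 1)
No finite upper bound exists
The sequence is UNBOUNDED

Unbounded (aₙ → ∞ as n → ∞)


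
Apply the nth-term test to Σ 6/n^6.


lim(n→∞) 6/n^6 = 0
lim aₙ = 0 → nth-term test is INCONCLUSIVE
(Need other tests; this is actually a convergent p-series with p=6 > 1)

Inconclusive (lim aₙ = 0; need another test)


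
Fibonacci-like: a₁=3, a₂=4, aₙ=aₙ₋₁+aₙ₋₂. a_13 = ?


Computing iteratively: 3, 4, 7, 11, 18, 29, 47, 76, 123, 199, 322, 521, ...
a_13 = 843

a_13 = 843


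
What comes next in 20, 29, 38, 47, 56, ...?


Pattern: arithmetic (d=9)
Terms: 20, 29, 38, 47, 56
Next term = 65

Next term = 65


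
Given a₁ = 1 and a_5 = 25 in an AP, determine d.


d = (aₙ - a₁)/(n-1)
= (25 - 1)/(5-1)
= 24/4 = 6

d = 6


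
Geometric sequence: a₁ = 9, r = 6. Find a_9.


aₙ = a₁·r^(n-1)
= 9×6^8
= 9×1679616
= 15116544

a_9 = 15116544


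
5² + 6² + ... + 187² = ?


Σₖ₌5^187 k² = Σₖ₌₁^187 k² − Σₖ₌₁^4 k²
= 187·188·375/6 − 4·5·9/6
= 2197250 − 30 = 2197220

Σk² = 2197220


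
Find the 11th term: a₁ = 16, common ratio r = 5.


aₙ = a₁·r^(n-1)
= 16×5^10
= 16×9765625
= 156250000

a_11 = 156250000


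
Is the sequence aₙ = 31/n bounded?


a₁ = 31, a₂ = 31/2, a₃ = 31/3, ...
0 < aₙ ≤ 31 for all n ≥ 1
Lower bound: 0, Upper bound: 31
The sequence IS bounded

Bounded (0 < aₙ ≤ 31)


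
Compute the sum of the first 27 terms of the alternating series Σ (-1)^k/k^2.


S = -1 + 1/4 - 1/9 + 1/16 - 1/25 + 1/36 - 1/49 + 1/64 ± ...
= -0.8231
(Full series converges to -π²/12 ≈ -0.8225)

S_27 = -0.8231


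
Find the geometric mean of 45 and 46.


GM = √(45×46) = √2070 = 45.4973

GM = 45.4973


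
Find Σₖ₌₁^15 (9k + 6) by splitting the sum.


Σ(9k+6) = 9·Σk + 6·n
= 9·120 + 6·15
= 1080 + 90 = 1170

Σ = 1170


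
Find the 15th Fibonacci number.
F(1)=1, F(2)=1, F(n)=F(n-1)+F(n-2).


Fibonacci sequence: 1, 1, 2, 3, 5, 8, 13, 21, 34, 55, 89, ...
F(15) = 610

F(15) = 610


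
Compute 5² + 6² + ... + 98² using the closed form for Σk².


Σₖ₌5^98 k² = Σₖ₌₁^98 k² − Σₖ₌₁^4 k²
= 98·99·197/6 − 4·5·9/6
= 318549 − 30 = 318519

Σk² = 318519


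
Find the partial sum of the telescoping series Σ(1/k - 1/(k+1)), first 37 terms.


Telescoping: adjacent terms cancel.
= 1/1 - 1/38
= 1 - 1/38 = 37/38

Sum = 37/38


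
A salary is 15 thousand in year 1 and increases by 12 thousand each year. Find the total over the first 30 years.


aₙ = 15 + (30-1)×12 = 363
Sₙ = n(a₁+aₙ)/2 = 30×(15+363)/2
= 30×378/2 = 5670

S_30 = 5670


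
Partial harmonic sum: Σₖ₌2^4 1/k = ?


Σₖ₌2^4 1/k = 1/2 + 1/3 + 1/4
= 13/12
≈ 1.0833

Sum = 13/12 ≈ 1.0833


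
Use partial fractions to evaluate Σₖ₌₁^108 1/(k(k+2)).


1/(k(k+2)) = (1/2)·(1/k - 1/(k+2)) (partial fractions)
Telescoping: Σ = (1/2)·(1 + 1/2 - 1/109 - 1/110) = 8883/11990

Sum = 8883/11990


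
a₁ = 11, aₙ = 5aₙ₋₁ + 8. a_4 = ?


Computing step by step:
a_1 = 11
a_2 = 63
a_3 = 323
a_4 = 1623


a_4 = 1623


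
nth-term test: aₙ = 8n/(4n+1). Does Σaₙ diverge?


lim(n→∞) 8n/(4n+1) = 8/4 = 2  (divide numerator and denominator by n)
lim aₙ = 2 ≠ 0 → series DIVERGES

Diverges (lim aₙ = 2 ≠ 0)


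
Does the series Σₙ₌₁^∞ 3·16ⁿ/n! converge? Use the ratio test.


aₙ = 3·16^n/n!
a_{n+1}/aₙ = 16^(n+1)/(n+1)! × n!/16^n  (constant 3 cancels)
= 16/(n+1)
L = lim(n→∞) 16/(n+1) = 0
L < 1 → series CONVERGES

Converges (ratio test: L = 0 < 1)


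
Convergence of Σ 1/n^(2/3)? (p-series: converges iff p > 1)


p-series test: Σ c/n^p converges if p > 1, diverges if p ≤ 1 (constant c > 0 doesn't affect convergence).
p = 2/3
2/3 ≤ 1 → DIVERGES

Diverges (p = 2/3 ≤ 1)


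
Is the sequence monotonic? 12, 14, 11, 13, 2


Differences: 2, -3, 2, -11
Difference at position 1 is +2 (> 0) but position 2 is -3 (< 0) — sequence both rises and falls
→ NOT monotonic

Not monotonic


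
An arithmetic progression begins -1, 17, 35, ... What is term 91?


aₙ = a₁ + (n-1)d
= -1 + (91-1)×18
= -1 + 1620
= 1619

a_91 = 1619


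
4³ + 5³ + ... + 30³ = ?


Σₖ₌4^30 k³ = [30·31/2]² − [3·4/2]²
= 216225 − 36 = 216189

Σk³ = 216189


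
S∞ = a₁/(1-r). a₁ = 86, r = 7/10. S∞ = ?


S∞ = a₁/(1-r) = 86/(1 - 7/10)
= 86/(3/10)
= 860/3

S∞ = 860/3


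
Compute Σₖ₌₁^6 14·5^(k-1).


Sₙ = 14×(5^6 - 1)/(5 - 1)
= 14×(15625 - 1)/4
= 14×15624/4
= 54684

S_6 = 54684


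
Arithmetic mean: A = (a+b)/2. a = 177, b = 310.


AM = (177 + 310)/2 = 487/2 = 243.5

AM = 243.5


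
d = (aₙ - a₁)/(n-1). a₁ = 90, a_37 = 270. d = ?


d = (aₙ - a₁)/(n-1)
= (270 - 90)/(37-1)
= 180/36 = 5

d = 5


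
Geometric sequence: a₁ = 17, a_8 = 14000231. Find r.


r^(n-1) = aₙ/a₁
r^7 = 14000231/17 = 823543
r = 823543^(1/7)
= 7

r = 7


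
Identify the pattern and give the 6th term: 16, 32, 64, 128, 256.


Pattern: powers of 2: 2ⁿ
Terms: 16, 32, 64, 128, 256
Next term = 512

Next term = 512


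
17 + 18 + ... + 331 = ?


Σₖ₌17^331 k = Σₖ₌₁^331 k − Σₖ₌₁^16 k
= 331·332/2 − 16·17/2
= 54946 − 136 = 54810

Σk = 54810


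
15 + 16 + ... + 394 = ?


Σₖ₌15^394 k = Σₖ₌₁^394 k − Σₖ₌₁^14 k
= 394·395/2 − 14·15/2
= 77815 − 105 = 77710

Σk = 77710


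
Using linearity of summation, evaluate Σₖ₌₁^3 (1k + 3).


Σ(1k+3) = 1·Σk + 3·n
= 1·6 + 3·3
= 6 + 9 = 15

Σ = 15


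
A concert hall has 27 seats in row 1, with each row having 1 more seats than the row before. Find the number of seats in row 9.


aₙ = a₁ + (n-1)d
= 27 + (9-1)×1
= 27 + 8
= 35

a_9 = 35


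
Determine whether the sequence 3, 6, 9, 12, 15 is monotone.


Differences: 3, 3, 3, 3
All differences > 0 → strictly INCREASING

Monotonically increasing


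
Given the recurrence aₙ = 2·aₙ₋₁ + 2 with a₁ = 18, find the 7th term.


Computing step by step:
a_1 = 18
a_2 = 38
a_3 = 78
a_4 = 158
a_5 = 318
a_6 = 638
a_7 = 1278


a_7 = 1278


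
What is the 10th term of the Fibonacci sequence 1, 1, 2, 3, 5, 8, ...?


Fibonacci sequence: 1, 1, 2, 3, 5, 8, 13, 21, 34, 55
F(10) = 55

F(10) = 55


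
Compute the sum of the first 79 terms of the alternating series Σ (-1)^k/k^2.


S = -1 + 1/4 - 1/9 + 1/16 - 1/25 + 1/36 - 1/49 + 1/64 ± ...
= -0.8225
(Full series converges to -π²/12 ≈ -0.8225)

S_79 = -0.8225


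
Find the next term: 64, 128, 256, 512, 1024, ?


Pattern: powers of 2: 2ⁿ
Terms: 64, 128, 256, 512, 1024
Next term = 2048

Next term = 2048


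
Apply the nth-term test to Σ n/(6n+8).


lim(n→∞) n/(6n+8) = 1/6 = 1/6  (divide numerator and denominator by n)
lim aₙ = 1/6 ≠ 0 → series DIVERGES

Diverges (lim aₙ = 1/6 ≠ 0)


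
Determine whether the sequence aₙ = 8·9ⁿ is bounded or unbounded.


aₙ = 8·9ⁿ → as n→∞, aₙ→∞ (since base 9 > 1)
No finite upper bound exists
The sequence is UNBOUNDED

Unbounded (aₙ → ∞ as n → ∞)


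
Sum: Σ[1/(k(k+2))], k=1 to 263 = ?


1/(k(k+2)) = (1/2)·(1/k - 1/(k+2)) (partial fractions)
Telescoping: Σ = (1/2)·(1 + 1/2 - 1/264 - 1/265) = 104411/139920

Sum = 104411/139920


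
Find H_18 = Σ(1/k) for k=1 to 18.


H_18 = 1/1 + 1/2 + 1/3 + ... + 1/18
= 14274301/4084080
≈ 3.4951

H_18 = 14274301/4084080 ≈ 3.4951


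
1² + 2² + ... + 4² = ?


n = 4
n(n+1)(2n+1)/6 = 4×5×9/6
= 180/6 = 30

Σk² = 30


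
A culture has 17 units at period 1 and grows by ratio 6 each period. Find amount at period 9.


aₙ = a₁·r^(n-1)
= 17×6^8
= 17×1679616
= 28553472

a_9 = 28553472


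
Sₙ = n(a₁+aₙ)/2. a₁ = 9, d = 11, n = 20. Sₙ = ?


aₙ = 9 + (20-1)×11 = 218
Sₙ = n(a₁+aₙ)/2 = 20×(9+218)/2
= 20×227/2 = 2270

S_20 = 2270


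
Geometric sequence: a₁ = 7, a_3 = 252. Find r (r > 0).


r^(n-1) = aₙ/a₁
r^2 = 252/7 = 36
r = 36^(1/2)
= ±6; taking r > 0 gives r = 6

r = 6


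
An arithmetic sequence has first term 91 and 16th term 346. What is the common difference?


d = (aₙ - a₁)/(n-1)
= (346 - 91)/(16-1)
= 255/15 = 17

d = 17


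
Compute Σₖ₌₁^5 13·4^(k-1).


Sₙ = 13×(4^5 - 1)/(4 - 1)
= 13×(1024 - 1)/3
= 13×1023/3
= 4433

S_5 = 4433


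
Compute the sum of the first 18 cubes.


n(n+1)/2 = 18×19/2 = 171
Σk³ = 171² = 29241

Σk³ = 29241


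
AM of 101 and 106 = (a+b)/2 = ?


AM = (101 + 106)/2 = 207/2 = 103.5

AM = 103.5


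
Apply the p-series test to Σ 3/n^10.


p-series test: Σ c/n^p converges if p > 1, diverges if p ≤ 1 (constant c > 0 doesn't affect convergence).
p = 10
10 > 1 → CONVERGES

Converges (p = 10 > 1)


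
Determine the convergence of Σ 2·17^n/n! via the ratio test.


aₙ = 2·17^n/n!
a_{n+1}/aₙ = 17^(n+1)/(n+1)! × n!/17^n  (constant 2 cancels)
= 17/(n+1)
L = lim(n→∞) 17/(n+1) = 0
L < 1 → series CONVERGES

Converges (ratio test: L = 0 < 1)


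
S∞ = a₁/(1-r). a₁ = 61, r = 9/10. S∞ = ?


S∞ = a₁/(1-r) = 61/(1 - 9/10)
= 61/(1/10)
= 610

S∞ = 610


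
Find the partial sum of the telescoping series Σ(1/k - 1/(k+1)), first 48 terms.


Telescoping: adjacent terms cancel.
= 1/1 - 1/49
= 1 - 1/49 = 48/49

Sum = 48/49


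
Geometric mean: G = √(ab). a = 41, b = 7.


GM = √(41×7) = √287 = 16.9411

GM = 16.9411


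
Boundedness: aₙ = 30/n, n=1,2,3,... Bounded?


a₁ = 30, a₂ = 30/2, a₃ = 30/3, ...
0 < aₙ ≤ 30 for all n ≥ 1
Lower bound: 0, Upper bound: 30
The sequence IS bounded

Bounded (0 < aₙ ≤ 30)


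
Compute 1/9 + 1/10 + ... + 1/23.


Σₖ₌9^23 1/k = 1/9 + 1/10 + 1/11 + ... + 1/23
= 604691361/594914320
≈ 1.0164

Sum = 604691361/594914320 ≈ 1.0164


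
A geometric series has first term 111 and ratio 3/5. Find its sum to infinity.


S∞ = a₁/(1-r) = 111/(1 - 3/5)
= 111/(2/5)
= 555/2

S∞ = 555/2


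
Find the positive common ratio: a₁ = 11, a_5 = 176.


r^(n-1) = aₙ/a₁
r^4 = 176/11 = 16
r = 16^(1/4)
= ±2; taking r > 0 gives r = 2

r = 2


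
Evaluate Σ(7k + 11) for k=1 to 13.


Σ(7k+11) = 7·Σk + 11·n
= 7·91 + 11·13
= 637 + 143 = 780

Σ = 780


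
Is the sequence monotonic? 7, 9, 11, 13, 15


Differences: 2, 2, 2, 2
All differences > 0 → strictly INCREASING

Monotonically increasing


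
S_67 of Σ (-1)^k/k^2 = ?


S = -1 + 1/4 - 1/9 + 1/16 - 1/25 + 1/36 - 1/49 + 1/64 ± ...
= -0.8226
(Full series converges to -π²/12 ≈ -0.8225)

S_67 = -0.8226


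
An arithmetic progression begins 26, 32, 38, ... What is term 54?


aₙ = a₁ + (n-1)d
= 26 + (54-1)×6
= 26 + 318
= 344

a_54 = 344


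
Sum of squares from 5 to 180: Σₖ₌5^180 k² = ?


Σₖ₌5^180 k² = Σₖ₌₁^180 k² − Σₖ₌₁^4 k²
= 180·181·361/6 − 4·5·9/6
= 1960230 − 30 = 1960200

Σk² = 1960200


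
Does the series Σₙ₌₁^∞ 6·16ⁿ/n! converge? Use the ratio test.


aₙ = 6·16^n/n!
a_{n+1}/aₙ = 16^(n+1)/(n+1)! × n!/16^n  (constant 6 cancels)
= 16/(n+1)
L = lim(n→∞) 16/(n+1) = 0
L < 1 → series CONVERGES

Converges (ratio test: L = 0 < 1)


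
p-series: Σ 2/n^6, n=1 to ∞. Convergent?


p-series test: Σ c/n^p converges if p > 1, diverges if p ≤ 1 (constant c > 0 doesn't affect convergence).
p = 6
6 > 1 → CONVERGES

Converges (p = 6 > 1)


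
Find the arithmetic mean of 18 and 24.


AM = (18 + 24)/2 = 42/2 = 21

AM = 21


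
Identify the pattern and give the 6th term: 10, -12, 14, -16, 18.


Pattern: alternating sign, magnitude arithmetic (d=2)
Terms: 10, -12, 14, -16, 18
Next term = -20

Next term = -20


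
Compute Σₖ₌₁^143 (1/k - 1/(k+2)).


Telescoping with gap 2: two head and two tail terms survive.
= (1 + 1/2) - (1/144 + 1/145)
= 3/2 - 1/144 - 1/145 = 31031/20880

Sum = 31031/20880


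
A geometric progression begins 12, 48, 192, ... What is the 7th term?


aₙ = a₁·r^(n-1)
= 12×4^6
= 12×4096
= 49152

a_7 = 49152


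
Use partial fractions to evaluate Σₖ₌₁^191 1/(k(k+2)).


1/(k(k+2)) = (1/2)·(1/k - 1/(k+2)) (partial fractions)
Telescoping: Σ = (1/2)·(1 + 1/2 - 1/192 - 1/193) = 55199/74112

Sum = 55199/74112


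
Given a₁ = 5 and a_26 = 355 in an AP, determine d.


d = (aₙ - a₁)/(n-1)
= (355 - 5)/(26-1)
= 350/25 = 14

d = 14


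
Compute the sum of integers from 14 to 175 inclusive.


Σₖ₌14^175 k = Σₖ₌₁^175 k − Σₖ₌₁^13 k
= 175·176/2 − 13·14/2
= 15400 − 91 = 15309

Σk = 15309


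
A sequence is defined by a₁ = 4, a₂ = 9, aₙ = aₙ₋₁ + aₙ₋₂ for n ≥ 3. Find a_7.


Computing iteratively: 4, 9, 13, 22, 35, 57, 92
a_7 = 92

a_7 = 92


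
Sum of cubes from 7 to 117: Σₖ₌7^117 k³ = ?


Σₖ₌7^117 k³ = [117·118/2]² − [6·7/2]²
= 47651409 − 441 = 47650968

Σk³ = 47650968


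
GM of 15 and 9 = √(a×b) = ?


GM = √(15×9) = √135 = 11.619

GM = 11.619


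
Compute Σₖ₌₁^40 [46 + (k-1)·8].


aₙ = 46 + (40-1)×8 = 358
Sₙ = n(a₁+aₙ)/2 = 40×(46+358)/2
= 40×404/2 = 8080

S_40 = 8080
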